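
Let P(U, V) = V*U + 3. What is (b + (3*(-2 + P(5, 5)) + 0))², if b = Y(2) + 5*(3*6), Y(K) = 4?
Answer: 29584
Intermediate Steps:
P(U, V) = 3 + U*V (P(U, V) = U*V + 3 = 3 + U*V)
b = 94 (b = 4 + 5*(3*6) = 4 + 5*18 = 4 + 90 = 94)
(b + (3*(-2 + P(5, 5)) + 0))² = (94 + (3*(-2 + (3 + 5*5)) + 0))² = (94 + (3*(-2 + (3 + 25)) + 0))² = (94 + (3*(-2 + 28) + 0))² = (94 + (3*26 + 0))² = (94 + (78 + 0))² = (94 + 78)² = 172² = 29584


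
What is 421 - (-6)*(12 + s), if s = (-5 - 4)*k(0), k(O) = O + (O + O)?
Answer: 493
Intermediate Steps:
k(O) = 3*O (k(O) = O + 2*O = 3*O)
s = 0 (s = (-5 - 4)*(3*0) = -9*0 = 0)
421 - (-6)*(12 + s) = 421 - (-6)*(12 + 0) = 421 - (-6)*12 = 421 - 1*(-72) = 421 + 72 = 493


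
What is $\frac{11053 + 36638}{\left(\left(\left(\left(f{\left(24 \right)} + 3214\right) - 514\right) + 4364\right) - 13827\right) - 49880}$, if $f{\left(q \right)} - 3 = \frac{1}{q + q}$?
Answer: $- \frac{2289168}{2718719} \approx -0.842$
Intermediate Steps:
$f{\left(q \right)} = 3 + \frac{1}{2 q}$ ($f{\left(q \right)} = 3 + \frac{1}{q + q} = 3 + \frac{1}{2 q}$)
$\frac{11053 + 36638}{\left(\left(\left(\left(f{\left(24 \right)} + 3214\right) - 514\right) + 4364\right) - 13827\right) - 49880} = \frac{11053 + 36638}{\left(\left(\left(\left(\left(3 + \frac{1}{2 \cdot 24}\right) + 3214\right) - 514\right) + 4364\right) - 13827\right) - 49880} = \frac{47691}{\left(\left(\left(\left(\left(3 + \frac{1}{2} \cdot \frac{1}{24}\right) + 3214\right) - 514\right) + 4364\right) - 13827\right) - 49880} = \frac{47691}{\left(\left(\left(\left(\left(3 + \frac{1}{48}\right) + 3214\right) - 514\right) + 4364\right) - 13827\right) - 49880} = \frac{47691}{\left(\left(\left(\left(\frac{145}{48} + 3214\right) - 514\right) + 4364\right) - 13827\right) - 49880} = \frac{47691}{\left(\left(\left(\frac{154417}{48} - 514\right) + 4364\right) - 13827\right) - 49880} = \frac{47691}{\left(\left(\frac{129745}{48} + 4364\right) - 13827\right) - 49880} = \frac{47691}{\left(\frac{339217}{48} - 13827\right) - 49880} = \frac{47691}{- \frac{324479}{48} - 49880} = \frac{47691}{- \frac{2718719}{48}} = 47691 \left(- \frac{48}{2718719}\right) = - \frac{2289168}{2718719}$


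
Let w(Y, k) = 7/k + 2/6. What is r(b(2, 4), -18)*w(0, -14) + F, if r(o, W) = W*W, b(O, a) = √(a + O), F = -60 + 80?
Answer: -34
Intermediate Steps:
F = 20
b(O, a) = √(O + a)
w(Y, k) = ⅓ + 7/k (w(Y, k) = 7/k + 2*(⅙) = 7/k + ⅓ = ⅓ + 7/k)
r(o, W) = W²
r(b(2, 4), -18)*w(0, -14) + F = (-18)²*((⅓)*(21 - 14)/(-14)) + 20 = 324*((⅓)*(-1/14)*7) + 20 = 324*(-⅙) + 20 = -54 + 20 = -34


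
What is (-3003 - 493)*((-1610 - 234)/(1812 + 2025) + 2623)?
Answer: -35178874072/3837 ≈ -9.1683e+6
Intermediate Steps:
(-3003 - 493)*((-1610 - 234)/(1812 + 2025) + 2623) = -3496*(-1844/3837 + 2623) = -3496*10062607/3837 = -35178874072/3837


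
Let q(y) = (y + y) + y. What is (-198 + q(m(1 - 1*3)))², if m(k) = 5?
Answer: 33489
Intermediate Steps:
q(y) = 3*y (q(y) = 2*y + y = 3*y)
(-198 + q(m(1 - 1*3)))² = (-198 + 3*5)² = (-198 + 15)² = (-183)² = 33489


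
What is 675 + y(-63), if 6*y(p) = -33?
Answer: 1339/2 ≈ 669.50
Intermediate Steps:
y(p) = -11/2 (y(p) = (⅙)*(-33) = -11/2)
675 + y(-63) = 675 - 11/2 = 1339/2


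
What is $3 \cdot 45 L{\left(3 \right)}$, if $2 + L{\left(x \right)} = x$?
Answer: $135$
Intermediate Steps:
$L{\left(x \right)} = -2 + x$
$3 \cdot 45 L{\left(3 \right)} = 3 \cdot 45 \left(-2 + 3\right) = 135 \cdot 1 = 135$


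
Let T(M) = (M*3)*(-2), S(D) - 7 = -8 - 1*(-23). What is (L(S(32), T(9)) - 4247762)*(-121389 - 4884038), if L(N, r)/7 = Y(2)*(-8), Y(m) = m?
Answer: 21262423212198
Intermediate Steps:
S(D) = 22 (S(D) = 7 + (-8 - 1*(-23)) = 7 + (-8 + 23) = 7 + 15 = 22)
T(M) = -6*M (T(M) = (3*M)*(-2) = -6*M)
L(N, r) = -112 (L(N, r) = 7*(2*(-8)) = 7*(-16) = -112)
(L(S(32), T(9)) - 4247762)*(-121389 - 4884038) = (-112 - 4247762)*(-121389 - 4884038) = -4247874*(-5005427) = 21262423212198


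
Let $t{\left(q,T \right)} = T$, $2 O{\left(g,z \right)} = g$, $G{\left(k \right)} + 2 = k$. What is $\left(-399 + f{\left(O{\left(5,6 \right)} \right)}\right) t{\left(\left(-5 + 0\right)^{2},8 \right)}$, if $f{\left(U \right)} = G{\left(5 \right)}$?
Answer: $-3168$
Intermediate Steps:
$G{\left(k \right)} = -2 + k$
$O{\left(g,z \right)} = \frac{g}{2}$
$f{\left(U \right)} = 3$ ($f{\left(U \right)} = -2 + 5 = 3$)
$\left(-399 + f{\left(O{\left(5,6 \right)} \right)}\right) t{\left(\left(-5 + 0\right)^{2},8 \right)} = \left(-399 + 3\right) 8 = \left(-396\right) 8 = -3168$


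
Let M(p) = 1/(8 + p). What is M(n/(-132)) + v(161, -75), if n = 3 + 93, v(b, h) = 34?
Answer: 2731/80 ≈ 34.138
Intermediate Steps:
n = 96
M(n/(-132)) + v(161, -75) = 1/(8 + 96/(-132)) + 34 = 1/(8 + 96*(-1/132)) + 34 = 1/(8 - 8/11) + 34 = 1/(80/11) + 34 = 11/80 + 34 = 2731/80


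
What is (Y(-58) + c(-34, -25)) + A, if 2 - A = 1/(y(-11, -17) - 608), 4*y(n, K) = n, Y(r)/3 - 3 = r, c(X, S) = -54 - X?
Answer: -447065/2443 ≈ -183.00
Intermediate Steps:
Y(r) = 9 + 3*r
y(n, K) = n/4
A = 4890/2443 (A = 2 - 1/((¼)*(-11) - 608) = 2 - 1/(-11/4 - 608) = 2 - 1/(-2443/4) = 2 - 1*(-4/2443) = 2 + 4/2443 = 4890/2443 ≈ 2.0016)
(Y(-58) + c(-34, -25)) + A = ((9 + 3*(-58)) + (-54 - 1*(-34))) + 4890/2443 = ((9 - 174) + (-54 + 34)) + 4890/2443 = (-165 - 20) + 4890/2443 = -185 + 4890/2443 = -447065/2443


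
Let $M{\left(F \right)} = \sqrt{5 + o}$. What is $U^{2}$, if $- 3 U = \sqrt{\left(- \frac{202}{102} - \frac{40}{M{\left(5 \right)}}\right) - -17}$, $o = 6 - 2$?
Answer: $\frac{86}{459} \approx 0.18736$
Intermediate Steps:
$o = 4$
$M{\left(F \right)} = 3$ ($M{\left(F \right)} = \sqrt{5 + 4} = \sqrt{9} = 3$)
$U = - \frac{\sqrt{4386}}{153}$ ($U = - \frac{\sqrt{\left(- \frac{202}{102} - \frac{40}{3}\right) - -17}}{3} = - \frac{\sqrt{\left(\left(-202\right) \frac{1}{102} - \frac{40}{3}\right) + \left(20 - 3\right)}}{3} = - \frac{\sqrt{\left(- \frac{101}{51} - \frac{40}{3}\right) + 17}}{3} = - \frac{\sqrt{- \frac{781}{51} + 17}}{3} = - \frac{\sqrt{\frac{86}{51}}}{3} = - \frac{\frac{1}{51} \sqrt{4386}}{3} = - \frac{\sqrt{4386}}{153} \approx -0.43286$)
$U^{2} = \left(- \frac{\sqrt{4386}}{153}\right)^{2} = \frac{86}{459}$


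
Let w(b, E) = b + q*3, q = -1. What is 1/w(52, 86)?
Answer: 1/49 ≈ 0.020408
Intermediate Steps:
w(b, E) = -3 + b (w(b, E) = b - 1*3 = b - 3 = -3 + b)
1/w(52, 86) = 1/(-3 + 52) = 1/49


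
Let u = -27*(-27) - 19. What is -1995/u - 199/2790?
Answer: -285367/99045 ≈ -2.8812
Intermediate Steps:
u = 710 (u = 729 - 19 = 710)
-1995/u - 199/2790 = -1995/710 - 199/2790 = -1995*1/710 - 199*1/2790 = -399/142 - 199/2790 = -285367/99045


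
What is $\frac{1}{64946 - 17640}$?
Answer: $\frac{1}{47306} \approx 2.1139 \cdot 10^{-5}$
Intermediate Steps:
$\frac{1}{64946 - 17640} = \frac{1}{47306}$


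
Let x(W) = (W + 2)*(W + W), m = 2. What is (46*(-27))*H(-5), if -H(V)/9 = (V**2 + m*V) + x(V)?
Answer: 503010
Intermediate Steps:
x(W) = 2*W*(2 + W) (x(W) = (2 + W)*(2*W) = 2*W*(2 + W))
H(V) = -18*V - 9*V**2 - 18*V*(2 + V) (H(V) = -9*((V**2 + 2*V) + 2*V*(2 + V)) = -9*(V**2 + 2*V + 2*V*(2 + V)) = -18*V - 9*V**2 - 18*V*(2 + V))
(46*(-27))*H(-5) = (46*(-27))*(27*(-5)*(-2 - 1*(-5))) = -33534*(-5)*(-2 + 5) = -33534*(-5)*3 = -1242*(-405) = 503010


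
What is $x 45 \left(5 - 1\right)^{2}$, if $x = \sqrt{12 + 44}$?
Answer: $1440 \sqrt{14} \approx 5388.0$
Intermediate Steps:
$x = 2 \sqrt{14}$ ($x = \sqrt{56} = 2 \sqrt{14} \approx 7.4833$)
$x 45 \left(5 - 1\right)^{2} = 2 \sqrt{14} \cdot 45 \left(5 - 1\right)^{2} = 90 \sqrt{14} \cdot 4^{2} = 90 \sqrt{14} \cdot 16 = 1440 \sqrt{14}$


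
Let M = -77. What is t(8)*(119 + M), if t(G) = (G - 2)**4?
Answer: 54432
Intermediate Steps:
t(G) = (-2 + G)**4
t(8)*(119 + M) = (-2 + 8)**4*(119 - 77) = 6**4*42 = 1296*42 = 54432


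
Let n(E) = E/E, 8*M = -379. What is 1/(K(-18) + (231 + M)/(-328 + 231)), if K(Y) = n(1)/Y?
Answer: -6984/13609 ≈ -0.51319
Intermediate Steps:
M = -379/8 (M = (1/8)*(-379) = -379/8 ≈ -47.375)
n(E) = 1
K(Y) = 1/Y
1/(K(-18) + (231 + M)/(-328 + 231)) = 1/(1/(-18) + (231 - 379/8)/(-328 + 231)) = 1/(-1/18 + (1469/8)/(-97)) = 1/(-1/18 + (1469/8)*(-1/97)) = 1/(-1/18 - 1469/776) = 1/(-13609/6984) = -6984/13609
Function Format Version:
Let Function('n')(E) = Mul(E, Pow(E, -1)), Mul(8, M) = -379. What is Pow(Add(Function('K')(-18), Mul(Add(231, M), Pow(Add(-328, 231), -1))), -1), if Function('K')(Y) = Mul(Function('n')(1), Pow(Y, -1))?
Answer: Rational(-6984, 13609) ≈ -0.51319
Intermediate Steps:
M = Rational(-379, 8) (M = Mul(Rational(1, 8), -379) = Rational(-379, 8) ≈ -47.375)
Function('n')(E) = 1
Function('K')(Y) = Pow(Y, -1) (Function('K')(Y) = Mul(1, Pow(Y, -1)) = Pow(Y, -1))
Pow(Add(Function('K')(-18), Mul(Add(231, M), Pow(Add(-328, 231), -1))), -1) = Pow(Add(Pow(-18, -1), Mul(Add(231, Rational(-379, 8)), Pow(Add(-328, 231), -1))), -1) = Pow(Add(Rational(-1, 18), Mul(Rational(1469, 8), Pow(-97, -1))), -1) = Pow(Add(Rational(-1, 18), Mul(Rational(1469, 8), Rational(-1, 97))), -1) = Pow(Add(Rational(-1, 18), Rational(-1469, 776)), -1) = Pow(Rational(-13609, 6984), -1) = Rational(-6984, 13609)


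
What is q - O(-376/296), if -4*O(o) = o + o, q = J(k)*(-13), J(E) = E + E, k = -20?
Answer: 38433/74 ≈ 519.37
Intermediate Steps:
J(E) = 2*E
q = 520 (q = (2*(-20))*(-13) = -40*(-13) = 520)
O(o) = -o/2 (O(o) = -(o + o)/4 = -o/2)
q - O(-376/296) = 520 - (-1)*(-376/296)/2 = 520 - (-1)*(-376*1/296)/2 = 520 - (-1)*(-47)/(2*37) = 520 - 1*47/74 = 520 - 47/74 = 38433/74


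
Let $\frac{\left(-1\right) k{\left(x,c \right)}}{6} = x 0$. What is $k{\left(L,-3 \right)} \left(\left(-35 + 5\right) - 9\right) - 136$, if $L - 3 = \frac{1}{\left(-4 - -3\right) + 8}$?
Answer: $-136$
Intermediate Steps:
$L = \frac{22}{7}$ ($L = 3 + \frac{1}{\left(-4 - -3\right) + 8} = 3 + \frac{1}{\left(-4 + 3\right) + 8} = 3 + \frac{1}{-1 + 8} = 3 + \frac{1}{7} = \frac{22}{7} \approx 3.1429$)
$k{\left(x,c \right)} = 0$ ($k{\left(x,c \right)} = - 6 x 0 = \left(-6\right) 0 = 0$)
$k{\left(L,-3 \right)} \left(\left(-35 + 5\right) - 9\right) - 136 = 0 \left(\left(-35 + 5\right) - 9\right) - 136 = 0 \left(-30 - 9\right) - 136 = 0 \left(-39\right) - 136 = 0 - 136 = -136$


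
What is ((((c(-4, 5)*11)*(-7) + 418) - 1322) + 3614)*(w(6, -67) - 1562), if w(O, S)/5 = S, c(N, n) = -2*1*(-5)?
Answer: -3680180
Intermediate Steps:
c(N, n) = 10 (c(N, n) = -2*(-5) = 10)
w(O, S) = 5*S
((((c(-4, 5)*11)*(-7) + 418) - 1322) + 3614)*(w(6, -67) - 1562) = ((((10*11)*(-7) + 418) - 1322) + 3614)*(5*(-67) - 1562) = (((110*(-7) + 418) - 1322) + 3614)*(-335 - 1562) = (((-770 + 418) - 1322) + 3614)*(-1897) = ((-352 - 1322) + 3614)*(-1897) = (-1674 + 3614)*(-1897) = 1940*(-1897) = -3680180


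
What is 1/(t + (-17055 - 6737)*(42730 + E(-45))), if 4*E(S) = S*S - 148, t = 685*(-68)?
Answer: -1/1027843136 ≈ -9.7291e-10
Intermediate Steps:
t = -46580
E(S) = -37 + S²/4 (E(S) = (S*S - 148)/4 = (S² - 148)/4 = (-148 + S²)/4 = -37 + S²/4)
1/(t + (-17055 - 6737)*(42730 + E(-45))) = 1/(-46580 + (-17055 - 6737)*(42730 + (-37 + (¼)*(-45)²))) = 1/(-46580 - 23792*(42730 + (-37 + (¼)*2025))) = 1/(-46580 - 23792*(42730 + (-37 + 2025/4))) = 1/(-46580 - 23792*(42730 + 1877/4)) = 1/(-46580 - 23792*172797/4) = 1/(-46580 - 1027796556) = 1/(-1027843136) = -1/1027843136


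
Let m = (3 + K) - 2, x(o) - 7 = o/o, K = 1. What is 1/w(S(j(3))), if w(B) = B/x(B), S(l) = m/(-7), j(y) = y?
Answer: -28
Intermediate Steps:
x(o) = 8 (x(o) = 7 + o/o = 7 + 1 = 8)
m = 2 (m = (3 + 1) - 2 = 4 - 2 = 2)
S(l) = -2/7 (S(l) = 2/(-7) = 2*(-1/7) = -2/7)
w(B) = B/8
1/w(S(j(3))) = 1/((1/8)*(-2/7)) = 1/(-1/28) = -28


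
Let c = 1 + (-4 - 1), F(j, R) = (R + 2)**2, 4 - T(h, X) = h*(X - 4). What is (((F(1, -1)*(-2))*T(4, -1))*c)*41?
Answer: 7872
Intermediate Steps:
T(h, X) = 4 - h*(-4 + X) (T(h, X) = 4 - h*(X - 4) = 4 - h*(-4 + X))
F(j, R) = (2 + R)**2
c = -4 (c = 1 - 5 = -4)
(((F(1, -1)*(-2))*T(4, -1))*c)*41 = ((((2 - 1)**2*(-2))*(4 + 4*4 - 1*(-1)*4))*(-4))*41 = (((1**2*(-2))*(4 + 16 + 4))*(-4))*41 = (((1*(-2))*24)*(-4))*41 = (-2*24*(-4))*41 = -48*(-4)*41 = 192*41 = 7872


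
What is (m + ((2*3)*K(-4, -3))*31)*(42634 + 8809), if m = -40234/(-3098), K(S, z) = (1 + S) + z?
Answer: -87893812181/1549 ≈ -5.6742e+7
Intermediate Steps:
K(S, z) = 1 + S + z
m = 20117/1549 (m = -40234*(-1/3098) = 20117/1549 ≈ 12.987)
(m + ((2*3)*K(-4, -3))*31)*(42634 + 8809) = (20117/1549 + ((2*3)*(1 - 4 - 3))*31)*(42634 + 8809) = (20117/1549 + (6*(-6))*31)*51443 = (20117/1549 - 36*31)*51443 = (20117/1549 - 1116)*51443 = -1708567/1549*51443 = -87893812181/1549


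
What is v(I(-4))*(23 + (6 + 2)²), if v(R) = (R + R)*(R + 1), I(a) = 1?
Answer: 348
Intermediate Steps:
v(R) = 2*R*(1 + R) (v(R) = (2*R)*(1 + R) = 2*R*(1 + R))
v(I(-4))*(23 + (6 + 2)²) = (2*1*(1 + 1))*(23 + (6 + 2)²) = (2*1*2)*(23 + 8²) = 4*(23 + 64) = 4*87 = 348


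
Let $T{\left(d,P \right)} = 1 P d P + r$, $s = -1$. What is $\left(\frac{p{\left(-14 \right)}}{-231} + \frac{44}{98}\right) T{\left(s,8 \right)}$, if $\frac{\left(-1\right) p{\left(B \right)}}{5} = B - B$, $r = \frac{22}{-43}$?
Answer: $- \frac{61028}{2107} \approx -28.964$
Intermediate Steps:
$r = - \frac{22}{43}$ ($r = 22 \left(- \frac{1}{43}\right) = - \frac{22}{43} \approx -0.51163$)
$p{\left(B \right)} = 0$ ($p{\left(B \right)} = - 5 \left(B - B\right) = \left(-5\right) 0 = 0$)
$T{\left(d,P \right)} = - \frac{22}{43} + d P^{2}$ ($T{\left(d,P \right)} = 1 P d P - \frac{22}{43} = P d P - \frac{22}{43} = d P^{2} - \frac{22}{43} = - \frac{22}{43} + d P^{2}$)
$\left(\frac{p{\left(-14 \right)}}{-231} + \frac{44}{98}\right) T{\left(s,8 \right)} = \left(\frac{0}{-231} + \frac{44}{98}\right) \left(- \frac{22}{43} - 8^{2}\right) = \left(0 \left(- \frac{1}{231}\right) + 44 \cdot \frac{1}{98}\right) \left(- \frac{22}{43} - 64\right) = \left(0 + \frac{22}{49}\right) \left(- \frac{22}{43} - 64\right) = \frac{22}{49} \left(- \frac{2774}{43}\right) = - \frac{61028}{2107}$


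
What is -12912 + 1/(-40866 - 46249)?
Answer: -1124828881/87115 ≈ -12912.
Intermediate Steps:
-12912 + 1/(-40866 - 46249) = -12912 + 1/(-87115) = -12912 - 1/87115 = -1124828881/87115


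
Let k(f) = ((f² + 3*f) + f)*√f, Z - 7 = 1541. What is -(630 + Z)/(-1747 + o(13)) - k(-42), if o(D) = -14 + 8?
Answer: 2178/1753 - 1596*I*√42 ≈ 1.2424 - 10343.0*I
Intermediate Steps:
o(D) = -6
Z = 1548 (Z = 7 + 1541 = 1548)
k(f) = √f*(f² + 4*f) (k(f) = (f² + 4*f)*√f = √f*(f² + 4*f))
-(630 + Z)/(-1747 + o(13)) - k(-42) = -(630 + 1548)/(-1747 - 6) - (-42)^(3/2)*(4 - 42) = -2178/(-1753) - (-42*I*√42)*(-38) = -2178*(-1)/1753 - 1596*I*√42 = -1*(-2178/1753) - 1596*I*√42 = 2178/1753 - 1596*I*√42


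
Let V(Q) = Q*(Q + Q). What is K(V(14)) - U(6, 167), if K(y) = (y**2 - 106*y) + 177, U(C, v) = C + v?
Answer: 112116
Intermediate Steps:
V(Q) = 2*Q**2 (V(Q) = Q*(2*Q) = 2*Q**2)
K(y) = 177 + y**2 - 106*y
K(V(14)) - U(6, 167) = (177 + (2*14**2)**2 - 212*14**2) - (6 + 167) = (177 + (2*196)**2 - 212*196) - 1*173 = (177 + 392**2 - 106*392) - 173 = (177 + 153664 - 41552) - 173 = 112289 - 173 = 112116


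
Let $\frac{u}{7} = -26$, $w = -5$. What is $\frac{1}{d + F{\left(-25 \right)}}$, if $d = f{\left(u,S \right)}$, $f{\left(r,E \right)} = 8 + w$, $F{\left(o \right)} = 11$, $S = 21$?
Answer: $\frac{1}{14} \approx 0.071429$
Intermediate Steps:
$u = -182$ ($u = 7 \left(-26\right) = -182$)
$f{\left(r,E \right)} = 3$ ($f{\left(r,E \right)} = 8 - 5 = 3$)
$d = 3$
$\frac{1}{d + F{\left(-25 \right)}} = \frac{1}{3 + 11} = \frac{1}{14}$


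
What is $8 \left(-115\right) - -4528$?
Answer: $3608$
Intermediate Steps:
$8 \left(-115\right) - -4528 = -920 + 4528 = 3608$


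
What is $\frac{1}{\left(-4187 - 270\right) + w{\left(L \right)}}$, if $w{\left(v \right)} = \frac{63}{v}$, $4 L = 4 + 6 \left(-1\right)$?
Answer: $- \frac{1}{4583} \approx -0.0002182$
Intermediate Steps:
$L = - \frac{1}{2}$ ($L = \frac{4 + 6 \left(-1\right)}{4} = \frac{4 - 6}{4} = \frac{1}{4} \left(-2\right) = - \frac{1}{2} \approx -0.5$)
$\frac{1}{\left(-4187 - 270\right) + w{\left(L \right)}} = \frac{1}{\left(-4187 - 270\right) + \frac{63}{- \frac{1}{2}}} = \frac{1}{\left(-4187 - 270\right) + 63 \left(-2\right)} = \frac{1}{-4457 - 126} = \frac{1}{-4583} = - \frac{1}{4583}$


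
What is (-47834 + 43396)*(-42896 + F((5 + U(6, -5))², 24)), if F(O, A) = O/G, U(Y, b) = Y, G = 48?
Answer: 4568670253/24 ≈ 1.9036e+8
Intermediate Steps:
F(O, A) = O/48
(-47834 + 43396)*(-42896 + F((5 + U(6, -5))², 24)) = (-47834 + 43396)*(-42896 + (5 + 6)²/48) = -4438*(-42896 + (1/48)*11²) = -4438*(-42896 + (1/48)*121) = -4438*(-42896 + 121/48) = -4438*(-2058887/48) = 4568670253/24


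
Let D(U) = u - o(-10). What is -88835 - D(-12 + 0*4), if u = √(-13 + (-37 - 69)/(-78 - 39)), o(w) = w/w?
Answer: -88834 - I*√18395/39 ≈ -88834.0 - 3.4776*I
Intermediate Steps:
o(w) = 1
u = I*√18395/39 (u = √(-13 - 106/(-117)) = √(-13 - 106*(-1/117)) = √(-13 + 106/117) = √(-1415/117) = I*√18395/39 ≈ 3.4776*I)
D(U) = -1 + I*√18395/39 (D(U) = I*√18395/39 - 1*1 = I*√18395/39 - 1 = -1 + I*√18395/39)
-88835 - D(-12 + 0*4) = -88835 - (-1 + I*√18395/39) = -88835 + (1 - I*√18395/39) = -88834 - I*√18395/39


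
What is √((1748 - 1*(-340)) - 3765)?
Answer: I*√1677 ≈ 40.951*I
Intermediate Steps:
√((1748 - 1*(-340)) - 3765) = √((1748 + 340) - 3765) = √(2088 - 3765) = √(-1677) = I*√1677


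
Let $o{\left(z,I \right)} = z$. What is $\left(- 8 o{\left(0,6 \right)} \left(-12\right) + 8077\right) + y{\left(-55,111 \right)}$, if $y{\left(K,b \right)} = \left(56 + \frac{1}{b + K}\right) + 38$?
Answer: $\frac{457577}{56} \approx 8171.0$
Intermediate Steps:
$y{\left(K,b \right)} = 94 + \frac{1}{K + b}$ ($y{\left(K,b \right)} = \left(56 + \frac{1}{K + b}\right) + 38 = 94 + \frac{1}{K + b}$)
$\left(- 8 o{\left(0,6 \right)} \left(-12\right) + 8077\right) + y{\left(-55,111 \right)} = \left(\left(-8\right) 0 \left(-12\right) + 8077\right) + \frac{1 + 94 \left(-55\right) + 94 \cdot 111}{-55 + 111} = \left(0 \left(-12\right) + 8077\right) + \frac{1 - 5170 + 10434}{56} = \left(0 + 8077\right) + \frac{1}{56} \cdot 5265 = 8077 + \frac{5265}{56} = \frac{457577}{56}$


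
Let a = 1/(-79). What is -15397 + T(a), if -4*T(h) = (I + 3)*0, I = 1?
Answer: -15397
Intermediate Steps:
a = -1/79 ≈ -0.012658
T(h) = 0 (T(h) = -(1 + 3)*0/4 = -0 = -1/4*0 = 0)
-15397 + T(a) = -15397 + 0 = -15397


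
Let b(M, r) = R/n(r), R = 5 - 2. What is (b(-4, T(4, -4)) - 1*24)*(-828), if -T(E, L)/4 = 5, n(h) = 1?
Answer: 17388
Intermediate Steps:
R = 3
T(E, L) = -20 (T(E, L) = -4*5 = -20)
b(M, r) = 3 (b(M, r) = 3/1 = 3*1 = 3)
(b(-4, T(4, -4)) - 1*24)*(-828) = (3 - 1*24)*(-828) = (3 - 24)*(-828) = -21*(-828) = 17388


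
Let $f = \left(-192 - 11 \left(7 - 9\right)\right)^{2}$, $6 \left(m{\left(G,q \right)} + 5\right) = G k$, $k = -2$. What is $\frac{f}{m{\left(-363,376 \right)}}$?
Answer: $\frac{7225}{29} \approx 249.14$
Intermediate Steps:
$m{\left(G,q \right)} = -5 - \frac{G}{3}$ ($m{\left(G,q \right)} = -5 + \frac{G \left(-2\right)}{6} = -5 + \frac{\left(-2\right) G}{6} = -5 - \frac{G}{3}$)
$f = 28900$ ($f = \left(-192 - -22\right)^{2} = \left(-192 + 22\right)^{2} = \left(-170\right)^{2} = 28900$)
$\frac{f}{m{\left(-363,376 \right)}} = \frac{28900}{-5 - -121} = \frac{28900}{-5 + 121} = \frac{28900}{116} = 28900 \cdot \frac{1}{116} = \frac{7225}{29}$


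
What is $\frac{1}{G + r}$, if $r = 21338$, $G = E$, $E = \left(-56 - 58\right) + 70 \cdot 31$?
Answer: $\frac{1}{23394} \approx 4.2746 \cdot 10^{-5}$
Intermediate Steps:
$E = 2056$ ($E = -114 + 2170 = 2056$)
$G = 2056$
$\frac{1}{G + r} = \frac{1}{2056 + 21338} = \frac{1}{23394}$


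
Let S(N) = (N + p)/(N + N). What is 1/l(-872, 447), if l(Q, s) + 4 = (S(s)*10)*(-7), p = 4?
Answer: -447/17573 ≈ -0.025437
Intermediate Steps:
S(N) = (4 + N)/(2*N) (S(N) = (N + 4)/(N + N) = (4 + N)/((2*N)) = (4 + N)*(1/(2*N)) = (4 + N)/(2*N))
l(Q, s) = -4 - 35*(4 + s)/s (l(Q, s) = -4 + (((4 + s)/(2*s))*10)*(-7) = -4 + (5*(4 + s)/s)*(-7) = -4 - 35*(4 + s)/s)
1/l(-872, 447) = 1/(-39 - 140/447) = 1/(-17573/447) = -447/17573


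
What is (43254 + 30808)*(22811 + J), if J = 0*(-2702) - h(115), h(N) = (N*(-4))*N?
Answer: 5607308082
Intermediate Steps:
h(N) = -4*N² (h(N) = (-4*N)*N = -4*N²)
J = 52900 (J = 0*(-2702) - (-4)*115² = 0 - (-4)*13225 = 0 - 1*(-52900) = 0 + 52900 = 52900)
(43254 + 30808)*(22811 + J) = (43254 + 30808)*(22811 + 52900) = 74062*75711 = 5607308082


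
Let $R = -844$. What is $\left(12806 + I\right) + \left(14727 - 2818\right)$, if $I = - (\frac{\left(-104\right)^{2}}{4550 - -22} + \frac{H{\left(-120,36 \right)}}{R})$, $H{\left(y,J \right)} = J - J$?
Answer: $\frac{28246541}{1143} \approx 24713.0$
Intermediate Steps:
$H{\left(y,J \right)} = 0$
$I = - \frac{2704}{1143}$ ($I = - (\frac{\left(-104\right)^{2}}{4550 - -22} + \frac{0}{-844}) = - (\frac{10816}{4550 + 22} + 0 \left(- \frac{1}{844}\right)) = - (\frac{10816}{4572} + 0) = - (10816 \cdot \frac{1}{4572} + 0) = - (\frac{2704}{1143} + 0) = \left(-1\right) \frac{2704}{1143} = - \frac{2704}{1143} \approx -2.3657$)
$\left(12806 + I\right) + \left(14727 - 2818\right) = \left(12806 - \frac{2704}{1143}\right) + \left(14727 - 2818\right) = \frac{14634554}{1143} + \left(14727 - 2818\right) = \frac{14634554}{1143} + 11909 = \frac{28246541}{1143}$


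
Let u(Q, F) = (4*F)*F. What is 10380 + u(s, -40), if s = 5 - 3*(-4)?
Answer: 16780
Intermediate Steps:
s = 17 (s = 5 - 1*(-12) = 5 + 12 = 17)
u(Q, F) = 4*F²
10380 + u(s, -40) = 10380 + 4*(-40)² = 10380 + 4*1600 = 10380 + 6400 = 16780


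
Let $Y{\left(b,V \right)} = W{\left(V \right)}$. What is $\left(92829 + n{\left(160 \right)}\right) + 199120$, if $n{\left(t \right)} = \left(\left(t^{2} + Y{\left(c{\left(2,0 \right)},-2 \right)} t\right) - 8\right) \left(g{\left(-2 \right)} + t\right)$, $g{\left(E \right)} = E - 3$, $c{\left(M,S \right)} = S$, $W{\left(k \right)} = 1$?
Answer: $4283509$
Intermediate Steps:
$g{\left(E \right)} = -3 + E$
$Y{\left(b,V \right)} = 1$
$n{\left(t \right)} = \left(-5 + t\right) \left(-8 + t + t^{2}\right)$ ($n{\left(t \right)} = \left(\left(t^{2} + 1 t\right) - 8\right) \left(\left(-3 - 2\right) + t\right) = \left(\left(t^{2} + t\right) - 8\right) \left(-5 + t\right) = \left(\left(t + t^{2}\right) - 8\right) \left(-5 + t\right) = \left(-8 + t + t^{2}\right) \left(-5 + t\right) = \left(-5 + t\right) \left(-8 + t + t^{2}\right)$)
$\left(92829 + n{\left(160 \right)}\right) + 199120 = \left(92829 + \left(40 + 160^{3} - 2080 - 4 \cdot 160^{2}\right)\right) + 199120 = \left(92829 + \left(40 + 4096000 - 2080 - 102400\right)\right) + 199120 = \left(92829 + 3991560\right) + 199120 = 4084389 + 199120 = 4283509$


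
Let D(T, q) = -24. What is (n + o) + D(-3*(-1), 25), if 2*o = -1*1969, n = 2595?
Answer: 3173/2 ≈ 1586.5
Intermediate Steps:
o = -1969/2 (o = (-1*1969)/2 = (½)*(-1969) = -1969/2 ≈ -984.50)
(n + o) + D(-3*(-1), 25) = (2595 - 1969/2) - 24 = 3221/2 - 24 = 3173/2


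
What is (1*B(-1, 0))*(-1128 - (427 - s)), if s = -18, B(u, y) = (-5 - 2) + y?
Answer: 11011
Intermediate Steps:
B(u, y) = -7 + y
(1*B(-1, 0))*(-1128 - (427 - s)) = (1*(-7 + 0))*(-1128 - (427 - 1*(-18))) = (1*(-7))*(-1128 - (427 + 18)) = -7*(-1128 - 1*445) = -7*(-1128 - 445) = -7*(-1573) = 11011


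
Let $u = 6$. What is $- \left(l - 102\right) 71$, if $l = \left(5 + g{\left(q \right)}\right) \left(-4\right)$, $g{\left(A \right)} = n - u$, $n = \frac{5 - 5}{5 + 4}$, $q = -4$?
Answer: $6958$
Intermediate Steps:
$n = 0$ ($n = \frac{0}{9} = 0 \cdot \frac{1}{9} = 0$)
$g{\left(A \right)} = -6$ ($g{\left(A \right)} = 0 - 6 = -6$)
$l = 4$ ($l = \left(5 - 6\right) \left(-4\right) = \left(-1\right) \left(-4\right) = 4$)
$- \left(l - 102\right) 71 = - \left(4 - 102\right) 71 = - \left(-98\right) 71 = \left(-1\right) \left(-6958\right) = 6958$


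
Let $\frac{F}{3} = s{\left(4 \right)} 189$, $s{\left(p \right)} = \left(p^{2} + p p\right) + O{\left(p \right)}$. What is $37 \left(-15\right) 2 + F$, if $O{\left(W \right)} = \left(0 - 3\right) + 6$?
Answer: $18735$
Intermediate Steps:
$O{\left(W \right)} = 3$ ($O{\left(W \right)} = -3 + 6 = 3$)
$s{\left(p \right)} = 3 + 2 p^{2}$ ($s{\left(p \right)} = \left(p^{2} + p p\right) + 3 = \left(p^{2} + p^{2}\right) + 3 = 2 p^{2} + 3 = 3 + 2 p^{2}$)
$F = 19845$ ($F = 3 \left(3 + 2 \cdot 4^{2}\right) 189 = 3 \left(3 + 2 \cdot 16\right) 189 = 3 \left(3 + 32\right) 189 = 3 \cdot 35 \cdot 189 = 3 \cdot 6615 = 19845$)
$37 \left(-15\right) 2 + F = 37 \left(-15\right) 2 + 19845 = \left(-555\right) 2 + 19845 = -1110 + 19845 = 18735$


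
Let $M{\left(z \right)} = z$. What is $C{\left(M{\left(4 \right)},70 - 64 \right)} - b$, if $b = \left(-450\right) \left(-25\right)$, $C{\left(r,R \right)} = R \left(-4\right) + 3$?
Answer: $-11271$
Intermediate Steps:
$C{\left(r,R \right)} = 3 - 4 R$ ($C{\left(r,R \right)} = - 4 R + 3 = 3 - 4 R$)
$b = 11250$
$C{\left(M{\left(4 \right)},70 - 64 \right)} - b = \left(3 - 4 \left(70 - 64\right)\right) - 11250 = \left(3 - 24\right) - 11250 = -21 - 11250 = -11271$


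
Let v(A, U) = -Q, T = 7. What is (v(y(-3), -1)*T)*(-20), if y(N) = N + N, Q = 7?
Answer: 980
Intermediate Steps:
y(N) = 2*N
v(A, U) = -7 (v(A, U) = -1*7 = -7)
(v(y(-3), -1)*T)*(-20) = -7*7*(-20) = -49*(-20) = 980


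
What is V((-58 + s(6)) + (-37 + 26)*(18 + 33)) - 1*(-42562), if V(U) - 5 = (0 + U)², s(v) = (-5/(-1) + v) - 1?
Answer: 413448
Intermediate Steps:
s(v) = 4 + v (s(v) = (-5*(-1) + v) - 1 = (5 + v) - 1 = 4 + v)
V(U) = 5 + U² (V(U) = 5 + (0 + U)² = 5 + U²)
V((-58 + s(6)) + (-37 + 26)*(18 + 33)) - 1*(-42562) = (5 + ((-58 + (4 + 6)) + (-37 + 26)*(18 + 33))²) - 1*(-42562) = (5 + ((-58 + 10) - 11*51)²) + 42562 = (5 + (-48 - 561)²) + 42562 = (5 + (-609)²) + 42562 = (5 + 370881) + 42562 = 370886 + 42562 = 413448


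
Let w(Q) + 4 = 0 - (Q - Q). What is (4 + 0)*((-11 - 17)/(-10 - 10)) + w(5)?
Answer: 8/5 ≈ 1.6000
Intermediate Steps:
w(Q) = -4 (w(Q) = -4 + (0 - (Q - Q)) = -4 + (0 - 1*0) = -4 + (0 + 0) = -4 + 0 = -4)
(4 + 0)*((-11 - 17)/(-10 - 10)) + w(5) = (4 + 0)*((-11 - 17)/(-10 - 10)) - 4 = 4*(-28/(-20)) - 4 = 4*(-28*(-1/20)) - 4 = 4*(7/5) - 4 = 28/5 - 4 = 8/5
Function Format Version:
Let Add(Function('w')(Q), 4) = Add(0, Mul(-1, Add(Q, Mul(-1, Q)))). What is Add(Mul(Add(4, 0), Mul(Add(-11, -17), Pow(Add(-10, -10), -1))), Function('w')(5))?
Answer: Rational(8, 5) ≈ 1.6000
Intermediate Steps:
Function('w')(Q) = -4 (Function('w')(Q) = Add(-4, Add(0, Mul(-1, Add(Q, Mul(-1, Q))))) = Add(-4, Add(0, Mul(-1, 0))) = Add(-4, Add(0, 0)) = Add(-4, 0) = -4)
Add(Mul(Add(4, 0), Mul(Add(-11, -17), Pow(Add(-10, -10), -1))), Function('w')(5)) = Add(Mul(Add(4, 0), Mul(Add(-11, -17), Pow(Add(-10, -10), -1))), -4) = Add(Mul(4, Mul(-28, Pow(-20, -1))), -4) = Add(Mul(4, Mul(-28, Rational(-1, 20))), -4) = Add(Mul(4, Rational(7, 5)), -4) = Add(Rational(28, 5), -4) = Rational(8, 5)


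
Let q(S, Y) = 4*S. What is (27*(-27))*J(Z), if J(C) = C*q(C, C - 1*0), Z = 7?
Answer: -142884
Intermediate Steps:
J(C) = 4*C² (J(C) = C*(4*C) = 4*C²)
(27*(-27))*J(Z) = (27*(-27))*(4*7²) = -2916*49 = -729*196 = -142884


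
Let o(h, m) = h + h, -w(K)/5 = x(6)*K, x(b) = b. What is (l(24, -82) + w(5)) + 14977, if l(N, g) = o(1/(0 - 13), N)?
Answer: 192749/13 ≈ 14827.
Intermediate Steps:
w(K) = -30*K
o(h, m) = 2*h
l(N, g) = -2/13 (l(N, g) = 2/(0 - 13) = 2/(-13) = 2*(-1/13) = -2/13)
(l(24, -82) + w(5)) + 14977 = (-2/13 - 30*5) + 14977 = (-2/13 - 150) + 14977 = -1952/13 + 14977 = 192749/13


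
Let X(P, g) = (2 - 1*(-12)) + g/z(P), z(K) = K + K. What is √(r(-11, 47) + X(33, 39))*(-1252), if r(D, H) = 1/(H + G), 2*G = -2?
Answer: -1252*√935341/253 ≈ -4786.0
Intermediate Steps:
G = -1 (G = (½)*(-2) = -1)
r(D, H) = 1/(-1 + H) (r(D, H) = 1/(H - 1) = 1/(-1 + H))
z(K) = 2*K
X(P, g) = 14 + g/(2*P) (X(P, g) = (2 - 1*(-12)) + g/((2*P)) = (2 + 12) + g*(1/(2*P)) = 14 + g/(2*P))
√(r(-11, 47) + X(33, 39))*(-1252) = √(1/(-1 + 47) + (14 + (½)*39/33))*(-1252) = √(1/46 + (14 + (½)*39*(1/33)))*(-1252) = √(1/46 + (14 + 13/22))*(-1252) = √(1/46 + 321/22)*(-1252) = √(3697/253)*(-1252) = (√935341/253)*(-1252) = -1252*√935341/253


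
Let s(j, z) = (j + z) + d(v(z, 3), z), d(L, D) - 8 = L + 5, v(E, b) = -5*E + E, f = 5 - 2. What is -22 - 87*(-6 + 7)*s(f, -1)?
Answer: -1675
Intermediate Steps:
f = 3
v(E, b) = -4*E
d(L, D) = 13 + L (d(L, D) = 8 + (L + 5) = 8 + (5 + L) = 13 + L)
s(j, z) = 13 + j - 3*z (s(j, z) = (j + z) + (13 - 4*z) = 13 + j - 3*z)
-22 - 87*(-6 + 7)*s(f, -1) = -22 - 87*(-6 + 7)*(13 + 3 - 3*(-1)) = -22 - 87*(13 + 3 + 3) = -22 - 87*19 = -22 - 1653 = -1675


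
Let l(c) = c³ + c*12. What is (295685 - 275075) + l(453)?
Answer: 92985723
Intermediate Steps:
l(c) = c³ + 12*c
(295685 - 275075) + l(453) = (295685 - 275075) + 453*(12 + 453²) = 20610 + 453*(12 + 205209) = 20610 + 453*205221 = 20610 + 92965113 = 92985723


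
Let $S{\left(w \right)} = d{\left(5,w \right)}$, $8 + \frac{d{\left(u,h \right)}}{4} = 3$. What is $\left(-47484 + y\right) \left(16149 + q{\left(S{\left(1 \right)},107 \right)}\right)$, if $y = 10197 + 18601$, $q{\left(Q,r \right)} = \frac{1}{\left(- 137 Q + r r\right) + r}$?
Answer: $- \frac{2156982019015}{7148} \approx -3.0176 \cdot 10^{8}$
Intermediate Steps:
$d{\left(u,h \right)} = -20$ ($d{\left(u,h \right)} = -32 + 4 \cdot 3 = -32 + 12 = -20$)
$S{\left(w \right)} = -20$
$q{\left(Q,r \right)} = \frac{1}{r + r^{2} - 137 Q}$ ($q{\left(Q,r \right)} = \frac{1}{\left(- 137 Q + r^{2}\right) + r} = \frac{1}{\left(r^{2} - 137 Q\right) + r} = \frac{1}{r + r^{2} - 137 Q}$)
$y = 28798$
$\left(-47484 + y\right) \left(16149 + q{\left(S{\left(1 \right)},107 \right)}\right) = \left(-47484 + 28798\right) \left(16149 + \frac{1}{107 + 107^{2} - -2740}\right) = - 18686 \left(16149 + \frac{1}{107 + 11449 + 2740}\right) = - 18686 \left(16149 + \frac{1}{14296}\right) = \left(-18686\right) \frac{230866105}{14296} = - \frac{2156982019015}{7148}$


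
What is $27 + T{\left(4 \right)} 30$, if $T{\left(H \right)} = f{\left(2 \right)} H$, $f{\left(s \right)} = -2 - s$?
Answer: $-453$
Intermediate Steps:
$T{\left(H \right)} = - 4 H$ ($T{\left(H \right)} = \left(-2 - 2\right) H = - 4 H$)
$27 + T{\left(4 \right)} 30 = 27 + \left(-4\right) 4 \cdot 30 = 27 - 480 = -453$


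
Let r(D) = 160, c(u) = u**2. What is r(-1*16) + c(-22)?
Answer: 644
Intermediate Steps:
r(-1*16) + c(-22) = 160 + (-22)**2 = 160 + 484 = 644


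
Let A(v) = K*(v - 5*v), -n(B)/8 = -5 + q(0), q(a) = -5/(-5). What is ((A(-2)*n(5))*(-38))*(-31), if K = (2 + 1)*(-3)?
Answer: -2714112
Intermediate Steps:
q(a) = 1 (q(a) = -5*(-1/5) = 1)
K = -9 (K = 3*(-3) = -9)
n(B) = 32 (n(B) = -8*(-5 + 1) = -8*(-4) = 32)
A(v) = 36*v (A(v) = -9*(v - 5*v) = -(-36)*v = 36*v)
((A(-2)*n(5))*(-38))*(-31) = (((36*(-2))*32)*(-38))*(-31) = (-72*32*(-38))*(-31) = -2304*(-38)*(-31) = 87552*(-31) = -2714112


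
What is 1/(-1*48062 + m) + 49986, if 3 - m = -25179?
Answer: 1143679679/22880 ≈ 49986.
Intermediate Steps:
m = 25182 (m = 3 - 1*(-25179) = 3 + 25179 = 25182)
1/(-1*48062 + m) + 49986 = 1/(-1*48062 + 25182) + 49986 = 1/(-48062 + 25182) + 49986 = 1/(-22880) + 49986 = -1/22880 + 49986 = 1143679679/22880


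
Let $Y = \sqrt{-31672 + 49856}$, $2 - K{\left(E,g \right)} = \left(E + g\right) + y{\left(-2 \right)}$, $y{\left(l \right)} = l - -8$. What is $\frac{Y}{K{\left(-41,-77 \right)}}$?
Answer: $\frac{\sqrt{4546}}{57} \approx 1.1829$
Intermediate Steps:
$y{\left(l \right)} = 8 + l$ ($y{\left(l \right)} = l + 8 = 8 + l$)
$K{\left(E,g \right)} = -4 - E - g$ ($K{\left(E,g \right)} = 2 - \left(\left(E + g\right) + \left(8 - 2\right)\right) = 2 - \left(\left(E + g\right) + 6\right) = 2 - \left(6 + E + g\right) = -4 - E - g$)
$Y = 2 \sqrt{4546}$ ($Y = \sqrt{18184} = 2 \sqrt{4546} \approx 134.85$)
$\frac{Y}{K{\left(-41,-77 \right)}} = \frac{2 \sqrt{4546}}{-4 - -41 - -77} = \frac{2 \sqrt{4546}}{-4 + 41 + 77} = \frac{2 \sqrt{4546}}{114} = 2 \sqrt{4546} \cdot \frac{1}{114} = \frac{\sqrt{4546}}{57}$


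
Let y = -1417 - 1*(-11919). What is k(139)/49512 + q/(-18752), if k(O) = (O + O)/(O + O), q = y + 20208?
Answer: -95030923/58028064 ≈ -1.6377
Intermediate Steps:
y = 10502 (y = -1417 + 11919 = 10502)
q = 30710 (q = 10502 + 20208 = 30710)
k(O) = 1 (k(O) = (2*O)/((2*O)) = (2*O)*(1/(2*O)) = 1)
k(139)/49512 + q/(-18752) = 1/49512 + 30710/(-18752) = 1*(1/49512) + 30710*(-1/18752) = 1/49512 - 15355/9376 = -95030923/58028064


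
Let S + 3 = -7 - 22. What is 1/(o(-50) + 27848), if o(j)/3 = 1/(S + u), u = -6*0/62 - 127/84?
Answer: 2815/78391868 ≈ 3.5909e-5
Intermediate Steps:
S = -32 (S = -3 + (-7 - 22) = -3 - 29 = -32)
u = -127/84 (u = 0*(1/62) - 127*1/84 = 0 - 127/84 = -127/84 ≈ -1.5119)
o(j) = -252/2815 (o(j) = 3/(-32 - 127/84) = 3/(-2815/84) = 3*(-84/2815) = -252/2815)
1/(o(-50) + 27848) = 1/(-252/2815 + 27848) = 1/(78391868/2815) = 2815/78391868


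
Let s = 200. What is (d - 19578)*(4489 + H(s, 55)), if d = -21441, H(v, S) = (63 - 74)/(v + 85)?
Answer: -17492607242/95 ≈ -1.8413e+8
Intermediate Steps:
H(v, S) = -11/(85 + v)
(d - 19578)*(4489 + H(s, 55)) = (-21441 - 19578)*(4489 - 11/(85 + 200)) = -41019*(4489 - 11/285) = -41019*1279354/285 = -17492607242/95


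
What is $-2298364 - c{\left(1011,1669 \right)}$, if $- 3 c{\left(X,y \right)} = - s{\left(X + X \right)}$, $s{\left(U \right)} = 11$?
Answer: $- \frac{6895103}{3} \approx -2.2984 \cdot 10^{6}$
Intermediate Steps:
$c{\left(X,y \right)} = \frac{11}{3}$ ($c{\left(X,y \right)} = - \frac{\left(-1\right) 11}{3} = \left(- \frac{1}{3}\right) \left(-11\right) = \frac{11}{3}$)
$-2298364 - c{\left(1011,1669 \right)} = -2298364 - \frac{11}{3} = - \frac{6895103}{3}$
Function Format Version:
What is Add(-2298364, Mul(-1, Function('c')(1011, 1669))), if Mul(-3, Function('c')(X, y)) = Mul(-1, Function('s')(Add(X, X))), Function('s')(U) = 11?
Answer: Rational(-6895103, 3) ≈ -2.2984e+6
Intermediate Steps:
Function('c')(X, y) = Rational(11, 3) (Function('c')(X, y) = Mul(Rational(-1, 3), Mul(-1, 11)) = Mul(Rational(-1, 3), -11) = Rational(11, 3))
Add(-2298364, Mul(-1, Function('c')(1011, 1669))) = Add(-2298364, Mul(-1, Rational(11, 3))) = Add(-2298364, Rational(-11, 3)) = Rational(-6895103, 3)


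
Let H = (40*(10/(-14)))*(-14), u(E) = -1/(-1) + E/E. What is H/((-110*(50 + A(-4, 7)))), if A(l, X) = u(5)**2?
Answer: -20/297 ≈ -0.067340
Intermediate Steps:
u(E) = 2 (u(E) = -1*(-1) + 1 = 1 + 1 = 2)
A(l, X) = 4 (A(l, X) = 2**2 = 4)
H = 400 (H = (40*(10*(-1/14)))*(-14) = (40*(-5/7))*(-14) = -200/7*(-14) = 400)
H/((-110*(50 + A(-4, 7)))) = 400/((-110*(50 + 4))) = 400/((-110*54)) = 400/(-5940) = 400*(-1/5940) = -20/297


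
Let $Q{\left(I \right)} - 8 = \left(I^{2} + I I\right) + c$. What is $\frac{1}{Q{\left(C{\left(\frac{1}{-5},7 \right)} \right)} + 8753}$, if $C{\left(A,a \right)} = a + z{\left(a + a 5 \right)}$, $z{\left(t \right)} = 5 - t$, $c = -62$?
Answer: $\frac{1}{10499} \approx 9.5247 \cdot 10^{-5}$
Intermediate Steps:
$C{\left(A,a \right)} = 5 - 5 a$ ($C{\left(A,a \right)} = a - \left(-5 + a + a 5\right) = a - \left(-5 + 6 a\right) = 5 - 5 a$)
$Q{\left(I \right)} = -54 + 2 I^{2}$ ($Q{\left(I \right)} = 8 - \left(62 - I^{2} - I I\right) = 8 + \left(\left(I^{2} + I^{2}\right) - 62\right) = 8 + \left(2 I^{2} - 62\right) = 8 + \left(-62 + 2 I^{2}\right) = -54 + 2 I^{2}$)
$\frac{1}{Q{\left(C{\left(\frac{1}{-5},7 \right)} \right)} + 8753} = \frac{1}{\left(-54 + 2 \left(5 - 35\right)^{2}\right) + 8753} = \frac{1}{\left(-54 + 2 \left(-30\right)^{2}\right) + 8753} = \frac{1}{\left(-54 + 2 \cdot 900\right) + 8753} = \frac{1}{\left(-54 + 1800\right) + 8753} = \frac{1}{1746 + 8753} = \frac{1}{10499}$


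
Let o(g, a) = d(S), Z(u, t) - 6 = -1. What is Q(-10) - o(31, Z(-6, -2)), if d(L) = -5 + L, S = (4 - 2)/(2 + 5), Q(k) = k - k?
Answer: 33/7 ≈ 4.7143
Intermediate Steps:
Q(k) = 0
S = 2/7 ≈ 0.28571
Z(u, t) = 5 (Z(u, t) = 6 - 1 = 5)
o(g, a) = -33/7 (o(g, a) = -5 + 2/7 = -33/7)
Q(-10) - o(31, Z(-6, -2)) = 0 - 1*(-33/7) = 0 + 33/7 = 33/7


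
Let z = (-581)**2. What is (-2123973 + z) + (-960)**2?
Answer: -864812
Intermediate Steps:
z = 337561
(-2123973 + z) + (-960)**2 = (-2123973 + 337561) + (-960)**2 = -1786412 + 921600 = -864812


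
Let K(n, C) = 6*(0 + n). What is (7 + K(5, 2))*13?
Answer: 481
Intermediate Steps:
K(n, C) = 6*n
(7 + K(5, 2))*13 = (7 + 6*5)*13 = (7 + 30)*13 = 37*13 = 481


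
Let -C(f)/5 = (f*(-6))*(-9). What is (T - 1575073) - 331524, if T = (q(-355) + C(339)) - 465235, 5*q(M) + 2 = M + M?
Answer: -12317522/5 ≈ -2.4635e+6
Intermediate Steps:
q(M) = -⅖ + 2*M/5 (q(M) = -⅖ + (M + M)/5 = -⅖ + (2*M)/5 = -⅖ + 2*M/5)
C(f) = -270*f (C(f) = -5*f*(-6)*(-9) = -5*(-6*f)*(-9) = -270*f)
T = -2784537/5 (T = ((-⅖ + (⅖)*(-355)) - 270*339) - 465235 = ((-⅖ - 142) - 91530) - 465235 = (-712/5 - 91530) - 465235 = -458362/5 - 465235 = -2784537/5 ≈ -5.5691e+5)
(T - 1575073) - 331524 = (-2784537/5 - 1575073) - 331524 = -10659902/5 - 331524 = -12317522/5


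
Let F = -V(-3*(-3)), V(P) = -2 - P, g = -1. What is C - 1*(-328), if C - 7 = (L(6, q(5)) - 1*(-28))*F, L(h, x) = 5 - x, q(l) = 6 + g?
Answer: 643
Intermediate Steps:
q(l) = 5 (q(l) = 6 - 1 = 5)
F = 11 (F = -(-2 - (-3)*(-3)) = -(-2 - 1*9) = -(-2 - 9) = -1*(-11) = 11)
C = 315 (C = 7 + ((5 - 1*5) - 1*(-28))*11 = 7 + ((5 - 5) + 28)*11 = 7 + (0 + 28)*11 = 7 + 28*11 = 7 + 308 = 315)
C - 1*(-328) = 315 - 1*(-328) = 315 + 328 = 643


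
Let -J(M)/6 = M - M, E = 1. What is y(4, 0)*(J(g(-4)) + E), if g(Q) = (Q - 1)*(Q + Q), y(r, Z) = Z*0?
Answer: 0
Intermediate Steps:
y(r, Z) = 0
g(Q) = 2*Q*(-1 + Q) (g(Q) = (-1 + Q)*(2*Q) = 2*Q*(-1 + Q))
J(M) = 0 (J(M) = -6*(M - M) = -6*0 = 0)
y(4, 0)*(J(g(-4)) + E) = 0*(0 + 1) = 0*1 = 0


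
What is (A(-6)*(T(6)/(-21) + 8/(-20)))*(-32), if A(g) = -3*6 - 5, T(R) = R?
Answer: -17664/35 ≈ -504.69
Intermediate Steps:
A(g) = -23 (A(g) = -18 - 5 = -23)
(A(-6)*(T(6)/(-21) + 8/(-20)))*(-32) = -23*(6/(-21) + 8/(-20))*(-32) = -23*(6*(-1/21) + 8*(-1/20))*(-32) = -23*(-2/7 - ⅖)*(-32) = -23*(-24/35)*(-32) = (552/35)*(-32) = -17664/35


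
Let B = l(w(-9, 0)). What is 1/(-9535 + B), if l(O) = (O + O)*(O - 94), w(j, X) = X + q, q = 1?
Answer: -1/9721 ≈ -0.00010287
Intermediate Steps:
w(j, X) = 1 + X (w(j, X) = X + 1 = 1 + X)
l(O) = 2*O*(-94 + O) (l(O) = (2*O)*(-94 + O) = 2*O*(-94 + O))
B = -186 (B = 2*(1 + 0)*(-94 + (1 + 0)) = 2*1*(-94 + 1) = 2*1*(-93) = -186)
1/(-9535 + B) = 1/(-9535 - 186) = 1/(-9721) = -1/9721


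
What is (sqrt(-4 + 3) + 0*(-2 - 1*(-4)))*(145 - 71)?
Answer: 74*I ≈ 74.0*I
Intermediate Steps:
(sqrt(-4 + 3) + 0*(-2 - 1*(-4)))*(145 - 71) = (sqrt(-1) + 0*(-2 + 4))*74 = (I + 0*2)*74 = (I + 0)*74 = I*74 = 74*I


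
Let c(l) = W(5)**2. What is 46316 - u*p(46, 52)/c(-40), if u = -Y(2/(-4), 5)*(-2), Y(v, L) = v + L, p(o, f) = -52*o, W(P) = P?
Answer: 1179428/25 ≈ 47177.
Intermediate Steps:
c(l) = 25 (c(l) = 5**2 = 25)
Y(v, L) = L + v
u = 9 (u = -(5 + 2/(-4))*(-2) = -(5 + 2*(-1/4))*(-2) = -(5 - 1/2)*(-2) = -1*9/2*(-2) = -9/2*(-2) = 9)
46316 - u*p(46, 52)/c(-40) = 46316 - 9*-52*46/25 = 46316 - 9*(-2392*1/25) = 46316 - 9*(-2392)/25 = 46316 - 1*(-21528/25) = 46316 + 21528/25 = 1179428/25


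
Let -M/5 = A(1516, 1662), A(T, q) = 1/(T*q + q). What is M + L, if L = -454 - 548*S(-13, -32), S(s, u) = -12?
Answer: 15435116983/2521254 ≈ 6122.0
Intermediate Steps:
A(T, q) = 1/(q + T*q)
M = -5/2521254 (M = -5/(1662*(1 + 1516)) = -5/(1662*1517) = -5*1/2521254 = -5/2521254 ≈ -1.9831e-6)
L = 6122 (L = -454 - 548*(-12) = -454 + 6576 = 6122)
M + L = -5/2521254 + 6122 = 15435116983/2521254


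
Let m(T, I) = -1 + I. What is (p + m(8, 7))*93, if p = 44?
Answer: 4650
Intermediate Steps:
(p + m(8, 7))*93 = (44 + (-1 + 7))*93 = (44 + 6)*93 = 50*93 = 4650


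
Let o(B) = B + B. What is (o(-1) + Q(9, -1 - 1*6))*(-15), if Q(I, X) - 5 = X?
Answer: 60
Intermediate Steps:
Q(I, X) = 5 + X
o(B) = 2*B
(o(-1) + Q(9, -1 - 1*6))*(-15) = (2*(-1) + (5 + (-1 - 1*6)))*(-15) = (-2 + (5 + (-1 - 6)))*(-15) = (-2 + (5 - 7))*(-15) = (-2 - 2)*(-15) = -4*(-15) = 60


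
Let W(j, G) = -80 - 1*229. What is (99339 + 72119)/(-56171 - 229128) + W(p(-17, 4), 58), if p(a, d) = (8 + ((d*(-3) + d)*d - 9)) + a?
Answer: -12618407/40757 ≈ -309.60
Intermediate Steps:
p(a, d) = -1 + a - 2*d**2 (p(a, d) = (8 + ((-3*d + d)*d - 9)) + a = (8 + ((-2*d)*d - 9)) + a = (8 + (-2*d**2 - 9)) + a = (8 + (-9 - 2*d**2)) + a = (-1 - 2*d**2) + a = -1 + a - 2*d**2)
W(j, G) = -309 (W(j, G) = -80 - 229 = -309)
(99339 + 72119)/(-56171 - 229128) + W(p(-17, 4), 58) = (99339 + 72119)/(-56171 - 229128) - 309 = 171458/(-285299) - 309 = 171458*(-1/285299) - 309 = -24494/40757 - 309 = -12618407/40757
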